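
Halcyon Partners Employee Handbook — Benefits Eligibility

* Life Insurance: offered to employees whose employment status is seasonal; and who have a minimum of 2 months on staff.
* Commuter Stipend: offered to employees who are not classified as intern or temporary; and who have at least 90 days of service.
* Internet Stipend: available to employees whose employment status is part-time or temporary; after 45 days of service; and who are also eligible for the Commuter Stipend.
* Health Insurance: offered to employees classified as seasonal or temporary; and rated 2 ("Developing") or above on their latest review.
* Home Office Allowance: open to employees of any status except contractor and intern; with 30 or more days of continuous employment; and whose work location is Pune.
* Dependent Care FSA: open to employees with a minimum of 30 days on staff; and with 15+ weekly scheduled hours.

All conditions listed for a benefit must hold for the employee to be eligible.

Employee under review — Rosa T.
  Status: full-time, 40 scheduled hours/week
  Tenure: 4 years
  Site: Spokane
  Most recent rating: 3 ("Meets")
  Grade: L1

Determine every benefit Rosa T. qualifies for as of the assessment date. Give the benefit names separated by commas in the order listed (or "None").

Life Insurance — status full-time ✗ (requires seasonal) → not eligible.
Commuter Stipend — status full-time ✓ (not excluded); service 4 years ≥ 90 days ✓ → eligible.
Internet Stipend — status full-time ✗ (requires part-time or temporary) → not eligible.
Health Insurance — status full-time ✗ (requires seasonal or temporary) → not eligible.
Home Office Allowance — status full-time ✓ (not excluded); service 4 years ≥ 30 days ✓; site Spokane ✗ (not Pune) → not eligible.
Dependent Care FSA — service 4 years ≥ 30 days ✓; 40 hrs/wk ≥ 15 ✓ → eligible.

Commuter Stipend, Dependent Care FSA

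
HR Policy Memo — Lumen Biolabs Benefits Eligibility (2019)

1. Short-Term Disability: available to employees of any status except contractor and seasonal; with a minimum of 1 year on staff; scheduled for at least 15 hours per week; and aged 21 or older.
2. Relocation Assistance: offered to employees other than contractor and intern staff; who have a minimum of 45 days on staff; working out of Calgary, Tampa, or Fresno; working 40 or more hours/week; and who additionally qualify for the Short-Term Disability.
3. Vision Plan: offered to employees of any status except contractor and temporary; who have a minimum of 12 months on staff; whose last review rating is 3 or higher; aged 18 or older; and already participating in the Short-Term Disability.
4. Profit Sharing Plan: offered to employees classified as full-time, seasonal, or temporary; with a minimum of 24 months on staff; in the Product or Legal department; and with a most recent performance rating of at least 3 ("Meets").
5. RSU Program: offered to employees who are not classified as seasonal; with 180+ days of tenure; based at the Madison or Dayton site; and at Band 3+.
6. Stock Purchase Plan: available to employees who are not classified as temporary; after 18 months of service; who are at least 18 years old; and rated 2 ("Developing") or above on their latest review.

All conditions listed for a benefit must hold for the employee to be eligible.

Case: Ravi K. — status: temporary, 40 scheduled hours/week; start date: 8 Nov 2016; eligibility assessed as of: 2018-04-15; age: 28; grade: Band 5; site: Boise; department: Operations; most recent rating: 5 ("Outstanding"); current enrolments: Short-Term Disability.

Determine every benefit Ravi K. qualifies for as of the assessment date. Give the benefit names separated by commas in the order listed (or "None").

Service from 8 Nov 2016 to 2018-04-15: 523 days.
Short-Term Disability — status temporary ✓ (not excluded); service 523 days ≥ 1 year (≈365 days) ✓; 40 hrs/wk ≥ 15 ✓; age 28 ≥ 21 ✓ → eligible.
Relocation Assistance — status temporary ✓ (not excluded); service 523 days ≥ 45 days ✓; site Boise ✗ (not Calgary, Tampa, or Fresno) → not eligible.
Vision Plan — status temporary ✗ (excluded) → not eligible.
Profit Sharing Plan — status temporary ✓; service 523 days < 24 months (≈720 days) ✗ → not eligible.
RSU Program — status temporary ✓ (not excluded); service 523 days ≥ 180 days ✓; site Boise ✗ (not Madison or Dayton) → not eligible.
Stock Purchase Plan — status temporary ✗ (excluded) → not eligible.

Short-Term Disability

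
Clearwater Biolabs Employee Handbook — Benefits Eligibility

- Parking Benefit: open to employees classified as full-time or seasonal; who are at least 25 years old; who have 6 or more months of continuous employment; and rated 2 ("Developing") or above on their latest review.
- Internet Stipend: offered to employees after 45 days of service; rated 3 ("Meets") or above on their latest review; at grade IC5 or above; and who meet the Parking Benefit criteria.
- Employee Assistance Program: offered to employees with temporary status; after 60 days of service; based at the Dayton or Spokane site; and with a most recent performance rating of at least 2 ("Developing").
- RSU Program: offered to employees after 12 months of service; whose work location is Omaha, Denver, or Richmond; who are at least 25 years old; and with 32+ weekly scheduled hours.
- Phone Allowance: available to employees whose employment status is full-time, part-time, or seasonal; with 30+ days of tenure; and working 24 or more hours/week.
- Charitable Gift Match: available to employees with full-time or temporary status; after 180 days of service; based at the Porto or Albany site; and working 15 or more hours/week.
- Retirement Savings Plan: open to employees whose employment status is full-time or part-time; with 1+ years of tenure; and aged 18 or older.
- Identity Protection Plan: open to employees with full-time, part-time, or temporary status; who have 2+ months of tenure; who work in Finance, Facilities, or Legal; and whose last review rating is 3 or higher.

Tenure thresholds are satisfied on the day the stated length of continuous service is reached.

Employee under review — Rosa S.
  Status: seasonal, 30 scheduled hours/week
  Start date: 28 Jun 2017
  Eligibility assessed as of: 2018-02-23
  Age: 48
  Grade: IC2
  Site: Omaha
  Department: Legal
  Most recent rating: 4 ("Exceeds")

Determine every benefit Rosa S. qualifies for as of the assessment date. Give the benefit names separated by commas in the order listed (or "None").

Service from 28 Jun 2017 to 2018-02-23: 240 days.
Parking Benefit — status seasonal ✓; age 48 ≥ 25 ✓; service 240 days ≥ 6 months (≈180 days) ✓; rating 4 ≥ 2 ✓ → eligible.
Internet Stipend — service 240 days ≥ 45 days ✓; rating 4 ≥ 3 ✓; grade IC2 < IC5 ✗ → not eligible.
Employee Assistance Program — status seasonal ✗ (requires temporary) → not eligible.
RSU Program — service 240 days < 12 months (≈360 days) ✗ → not eligible.
Phone Allowance — status seasonal ✓; service 240 days ≥ 30 days ✓; 30 hrs/wk ≥ 24 ✓ → eligible.
Charitable Gift Match — status seasonal ✗ (requires full-time or temporary) → not eligible.
Retirement Savings Plan — status seasonal ✗ (requires full-time or part-time) → not eligible.
Identity Protection Plan — status seasonal ✗ (requires full-time, part-time, or temporary) → not eligible.

Parking Benefit, Phone Allowance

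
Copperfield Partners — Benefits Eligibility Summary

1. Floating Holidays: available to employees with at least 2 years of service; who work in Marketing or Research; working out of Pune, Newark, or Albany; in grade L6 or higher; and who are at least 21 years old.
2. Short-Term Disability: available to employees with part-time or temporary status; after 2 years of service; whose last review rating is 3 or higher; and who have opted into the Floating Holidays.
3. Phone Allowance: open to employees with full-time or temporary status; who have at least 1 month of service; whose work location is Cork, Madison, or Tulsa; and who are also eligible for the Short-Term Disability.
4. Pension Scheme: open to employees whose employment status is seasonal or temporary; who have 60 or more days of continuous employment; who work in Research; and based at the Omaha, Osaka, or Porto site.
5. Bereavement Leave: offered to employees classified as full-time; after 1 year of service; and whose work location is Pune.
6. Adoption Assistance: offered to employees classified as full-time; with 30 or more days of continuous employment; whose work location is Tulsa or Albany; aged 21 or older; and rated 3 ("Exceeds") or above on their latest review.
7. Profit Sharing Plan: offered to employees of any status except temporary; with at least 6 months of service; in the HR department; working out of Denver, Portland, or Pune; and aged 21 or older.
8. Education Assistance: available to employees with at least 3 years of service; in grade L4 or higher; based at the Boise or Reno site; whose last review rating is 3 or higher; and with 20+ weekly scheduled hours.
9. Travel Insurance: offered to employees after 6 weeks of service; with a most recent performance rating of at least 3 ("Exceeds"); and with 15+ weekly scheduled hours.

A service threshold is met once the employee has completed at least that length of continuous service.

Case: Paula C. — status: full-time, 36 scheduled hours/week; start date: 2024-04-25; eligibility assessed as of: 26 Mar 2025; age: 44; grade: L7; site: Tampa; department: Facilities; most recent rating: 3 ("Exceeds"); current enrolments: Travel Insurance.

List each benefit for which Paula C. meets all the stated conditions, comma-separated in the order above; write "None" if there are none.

Service from 2024-04-25 to 26 Mar 2025: 335 days.
Floating Holidays — service 335 days < 2 years (≈730 days) ✗ → not eligible.
Short-Term Disability — status full-time ✗ (requires part-time or temporary) → not eligible.
Phone Allowance — status full-time ✓; service 335 days ≥ 1 month (≈30 days) ✓; site Tampa ✗ (not Cork, Madison, or Tulsa) → not eligible.
Pension Scheme — status full-time ✗ (requires seasonal or temporary) → not eligible.
Bereavement Leave — status full-time ✓; service 335 days < 1 year (≈365 days) ✗ → not eligible.
Adoption Assistance — status full-time ✓; service 335 days ≥ 30 days ✓; site Tampa ✗ (not Tulsa or Albany) → not eligible.
Profit Sharing Plan — status full-time ✓ (not excluded); service 335 days ≥ 6 months (≈180 days) ✓; dept Facilities ✗ → not eligible.
Education Assistance — service 335 days < 3 years (≈1095 days) ✗ → not eligible.
Travel Insurance — service 335 days ≥ 6 weeks (≈42 days) ✓; rating 3 ≥ 3 ✓; 36 hrs/wk ≥ 15 ✓ → eligible.

Travel Insurance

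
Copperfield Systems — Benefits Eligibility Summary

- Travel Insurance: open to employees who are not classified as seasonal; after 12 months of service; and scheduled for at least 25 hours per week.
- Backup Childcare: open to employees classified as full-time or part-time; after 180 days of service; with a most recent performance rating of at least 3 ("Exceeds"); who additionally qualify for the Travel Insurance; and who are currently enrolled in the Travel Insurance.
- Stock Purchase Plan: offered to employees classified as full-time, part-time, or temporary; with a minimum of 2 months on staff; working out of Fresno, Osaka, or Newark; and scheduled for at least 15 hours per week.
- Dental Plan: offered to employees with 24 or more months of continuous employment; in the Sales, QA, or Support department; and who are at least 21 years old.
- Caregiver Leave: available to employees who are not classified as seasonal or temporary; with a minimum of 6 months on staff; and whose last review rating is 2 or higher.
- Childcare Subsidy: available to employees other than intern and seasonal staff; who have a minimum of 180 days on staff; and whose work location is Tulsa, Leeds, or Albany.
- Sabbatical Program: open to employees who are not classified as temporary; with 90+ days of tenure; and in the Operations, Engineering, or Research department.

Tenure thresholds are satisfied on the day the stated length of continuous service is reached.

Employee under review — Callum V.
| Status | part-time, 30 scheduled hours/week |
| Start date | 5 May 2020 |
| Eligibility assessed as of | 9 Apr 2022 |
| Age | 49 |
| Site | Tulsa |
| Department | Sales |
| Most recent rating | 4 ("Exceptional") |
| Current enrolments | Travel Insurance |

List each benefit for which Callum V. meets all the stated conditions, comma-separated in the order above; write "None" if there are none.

Service from 5 May 2020 to 9 Apr 2022: 704 days.
Travel Insurance — status part-time ✓ (not excluded); service 704 days ≥ 12 months (≈360 days) ✓; 30 hrs/wk ≥ 25 ✓ → eligible.
Backup Childcare — status part-time ✓; service 704 days ≥ 180 days ✓; rating 4 ≥ 3 ✓; eligible for Travel Insurance ✓; enrolled in Travel Insurance ✓ → eligible.
Stock Purchase Plan — status part-time ✓; service 704 days ≥ 2 months (≈60 days) ✓; site Tulsa ✗ (not Fresno, Osaka, or Newark) → not eligible.
Dental Plan — service 704 days < 24 months (≈720 days) ✗ → not eligible.
Caregiver Leave — status part-time ✓ (not excluded); service 704 days ≥ 6 months (≈180 days) ✓; rating 4 ≥ 2 ✓ → eligible.
Childcare Subsidy — status part-time ✓ (not excluded); service 704 days ≥ 180 days ✓; site Tulsa ✓ → eligible.
Sabbatical Program — status part-time ✓ (not excluded); service 704 days ≥ 90 days ✓; dept Sales ✗ → not eligible.

Travel Insurance, Backup Childcare, Caregiver Leave, Childcare Subsidy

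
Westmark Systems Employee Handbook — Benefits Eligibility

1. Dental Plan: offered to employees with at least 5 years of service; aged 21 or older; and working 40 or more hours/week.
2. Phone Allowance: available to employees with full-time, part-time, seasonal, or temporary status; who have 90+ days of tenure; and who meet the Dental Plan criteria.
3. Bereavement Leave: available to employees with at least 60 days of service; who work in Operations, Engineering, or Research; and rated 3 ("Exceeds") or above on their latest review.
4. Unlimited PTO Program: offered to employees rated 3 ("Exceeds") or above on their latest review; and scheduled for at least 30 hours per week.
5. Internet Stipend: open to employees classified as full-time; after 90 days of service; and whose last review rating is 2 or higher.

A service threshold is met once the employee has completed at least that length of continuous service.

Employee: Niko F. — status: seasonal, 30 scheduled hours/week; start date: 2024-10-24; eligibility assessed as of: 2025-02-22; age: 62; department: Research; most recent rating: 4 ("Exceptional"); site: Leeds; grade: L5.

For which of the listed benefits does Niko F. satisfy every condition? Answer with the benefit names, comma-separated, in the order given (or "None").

Bereavement Leave, Unlimited PTO Program

Service from 2024-10-24 to 2025-02-22: 121 days.
Dental Plan — service 121 days < 5 years (≈1825 days) ✗ → not eligible.
Phone Allowance — status seasonal ✓; service 121 days ≥ 90 days ✓; not eligible for Dental Plan ✗ → not eligible.
Bereavement Leave — service 121 days ≥ 60 days ✓; dept Research ✓; rating 4 ≥ 3 ✓ → eligible.
Unlimited PTO Program — rating 4 ≥ 3 ✓; 30 hrs/wk ≥ 30 ✓ → eligible.
Internet Stipend — status seasonal ✗ (requires full-time) → not eligible.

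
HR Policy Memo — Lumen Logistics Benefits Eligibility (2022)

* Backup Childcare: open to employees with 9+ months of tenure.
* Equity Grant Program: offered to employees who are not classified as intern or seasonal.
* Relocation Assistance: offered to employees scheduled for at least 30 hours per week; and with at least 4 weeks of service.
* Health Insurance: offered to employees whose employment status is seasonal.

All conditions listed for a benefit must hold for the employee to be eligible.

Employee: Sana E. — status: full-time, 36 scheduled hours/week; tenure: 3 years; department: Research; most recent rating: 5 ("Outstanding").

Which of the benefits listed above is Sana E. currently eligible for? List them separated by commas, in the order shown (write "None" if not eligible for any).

Backup Childcare, Equity Grant Program, Relocation Assistance

Backup Childcare — service 3 years ≥ 9 months (≈270 days) ✓ → eligible.
Equity Grant Program — status full-time ✓ (not excluded) → eligible.
Relocation Assistance — 36 hrs/wk ≥ 30 ✓; service 3 years ≥ 4 weeks (≈28 days) ✓ → eligible.
Health Insurance — status full-time ✗ (requires seasonal) → not eligible.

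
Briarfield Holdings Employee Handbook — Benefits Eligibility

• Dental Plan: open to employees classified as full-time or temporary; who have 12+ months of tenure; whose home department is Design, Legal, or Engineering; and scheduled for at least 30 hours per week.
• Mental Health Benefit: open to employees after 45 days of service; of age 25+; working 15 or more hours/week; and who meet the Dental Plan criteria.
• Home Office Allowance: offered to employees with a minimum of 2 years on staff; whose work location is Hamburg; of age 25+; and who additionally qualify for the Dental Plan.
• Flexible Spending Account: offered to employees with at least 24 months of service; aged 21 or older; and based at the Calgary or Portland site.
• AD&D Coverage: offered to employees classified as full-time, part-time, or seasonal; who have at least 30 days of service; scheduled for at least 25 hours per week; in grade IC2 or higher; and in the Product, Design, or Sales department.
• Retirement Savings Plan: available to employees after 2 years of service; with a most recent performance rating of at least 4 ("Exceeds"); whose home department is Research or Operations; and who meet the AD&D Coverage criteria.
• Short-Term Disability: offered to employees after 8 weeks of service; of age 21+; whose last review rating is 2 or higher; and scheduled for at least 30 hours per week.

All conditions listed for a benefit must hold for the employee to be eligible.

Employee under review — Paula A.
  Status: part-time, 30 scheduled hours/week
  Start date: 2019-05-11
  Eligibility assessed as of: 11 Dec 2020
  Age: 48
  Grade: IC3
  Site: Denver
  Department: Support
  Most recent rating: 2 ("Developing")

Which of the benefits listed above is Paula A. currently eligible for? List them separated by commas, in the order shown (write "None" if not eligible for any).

Service from 2019-05-11 to 11 Dec 2020: 580 days.
Dental Plan — status part-time ✗ (requires full-time or temporary) → not eligible.
Mental Health Benefit — service 580 days ≥ 45 days ✓; age 48 ≥ 25 ✓; 30 hrs/wk ≥ 15 ✓; not eligible for Dental Plan ✗ → not eligible.
Home Office Allowance — service 580 days < 2 years (≈730 days) ✗ → not eligible.
Flexible Spending Account — service 580 days < 24 months (≈720 days) ✗ → not eligible.
AD&D Coverage — status part-time ✓; service 580 days ≥ 30 days ✓; 30 hrs/wk ≥ 25 ✓; grade IC3 ≥ IC2 ✓; dept Support ✗ → not eligible.
Retirement Savings Plan — service 580 days < 2 years (≈730 days) ✗ → not eligible.
Short-Term Disability — service 580 days ≥ 8 weeks (≈56 days) ✓; age 48 ≥ 21 ✓; rating 2 ≥ 2 ✓; 30 hrs/wk ≥ 30 ✓ → eligible.

Short-Term Disability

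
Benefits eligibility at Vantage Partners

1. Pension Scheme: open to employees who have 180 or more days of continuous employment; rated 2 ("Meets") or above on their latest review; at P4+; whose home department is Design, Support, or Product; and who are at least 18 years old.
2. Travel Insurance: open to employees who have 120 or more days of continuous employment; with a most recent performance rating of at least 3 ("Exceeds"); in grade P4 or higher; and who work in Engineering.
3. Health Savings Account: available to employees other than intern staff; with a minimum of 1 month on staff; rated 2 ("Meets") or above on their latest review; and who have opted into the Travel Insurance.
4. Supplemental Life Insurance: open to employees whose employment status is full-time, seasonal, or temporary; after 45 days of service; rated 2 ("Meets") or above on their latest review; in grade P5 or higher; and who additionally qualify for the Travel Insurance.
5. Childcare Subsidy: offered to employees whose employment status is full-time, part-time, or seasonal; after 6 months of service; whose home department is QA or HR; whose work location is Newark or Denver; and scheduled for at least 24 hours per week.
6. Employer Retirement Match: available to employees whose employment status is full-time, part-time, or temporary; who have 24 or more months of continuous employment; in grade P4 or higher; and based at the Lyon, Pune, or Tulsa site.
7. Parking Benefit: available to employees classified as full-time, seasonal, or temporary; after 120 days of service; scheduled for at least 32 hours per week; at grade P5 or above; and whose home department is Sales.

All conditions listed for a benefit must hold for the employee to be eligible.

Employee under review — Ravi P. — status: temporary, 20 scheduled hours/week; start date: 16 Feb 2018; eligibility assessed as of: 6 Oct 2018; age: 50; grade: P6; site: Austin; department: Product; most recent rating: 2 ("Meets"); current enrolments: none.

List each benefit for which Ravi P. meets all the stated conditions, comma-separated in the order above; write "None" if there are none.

Service from 16 Feb 2018 to 6 Oct 2018: 232 days.
Pension Scheme — service 232 days ≥ 180 days ✓; rating 2 ≥ 2 ✓; grade P6 ≥ P4 ✓; dept Product ✓; age 50 ≥ 18 ✓ → eligible.
Travel Insurance — service 232 days ≥ 120 days ✓; rating 2 < 3 ✗ → not eligible.
Health Savings Account — status temporary ✓ (not excluded); service 232 days ≥ 1 month (≈30 days) ✓; rating 2 ≥ 2 ✓; not enrolled in Travel Insurance ✗ → not eligible.
Supplemental Life Insurance — status temporary ✓; service 232 days ≥ 45 days ✓; rating 2 ≥ 2 ✓; grade P6 ≥ P5 ✓; not eligible for Travel Insurance ✗ → not eligible.
Childcare Subsidy — status temporary ✗ (requires full-time, part-time, or seasonal) → not eligible.
Employer Retirement Match — status temporary ✓; service 232 days < 24 months (≈720 days) ✗ → not eligible.
Parking Benefit — status temporary ✓; service 232 days ≥ 120 days ✓; 20 hrs/wk < 32 ✗ → not eligible.

Pension Scheme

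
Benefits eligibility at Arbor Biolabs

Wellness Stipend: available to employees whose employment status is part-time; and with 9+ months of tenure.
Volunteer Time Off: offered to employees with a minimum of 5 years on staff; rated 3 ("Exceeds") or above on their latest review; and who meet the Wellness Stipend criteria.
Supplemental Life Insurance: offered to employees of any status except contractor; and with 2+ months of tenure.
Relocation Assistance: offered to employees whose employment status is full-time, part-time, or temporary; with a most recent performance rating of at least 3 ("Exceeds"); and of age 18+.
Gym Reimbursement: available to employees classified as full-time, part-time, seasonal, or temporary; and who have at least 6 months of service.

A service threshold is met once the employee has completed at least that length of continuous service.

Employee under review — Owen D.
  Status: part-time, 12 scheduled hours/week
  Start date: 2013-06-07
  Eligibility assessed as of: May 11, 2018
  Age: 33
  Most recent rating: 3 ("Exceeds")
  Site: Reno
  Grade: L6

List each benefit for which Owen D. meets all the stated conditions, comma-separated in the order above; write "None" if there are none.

Wellness Stipend, Supplemental Life Insurance, Relocation Assistance, Gym Reimbursement

Service from 2013-06-07 to May 11, 2018: 1799 days.
Wellness Stipend — status part-time ✓; service 1799 days ≥ 9 months (≈270 days) ✓ → eligible.
Volunteer Time Off — service 1799 days < 5 years (≈1825 days) ✗ → not eligible.
Supplemental Life Insurance — status part-time ✓ (not excluded); service 1799 days ≥ 2 months (≈60 days) ✓ → eligible.
Relocation Assistance — status part-time ✓; rating 3 ≥ 3 ✓; age 33 ≥ 18 ✓ → eligible.
Gym Reimbursement — status part-time ✓; service 1799 days ≥ 6 months (≈180 days) ✓ → eligible.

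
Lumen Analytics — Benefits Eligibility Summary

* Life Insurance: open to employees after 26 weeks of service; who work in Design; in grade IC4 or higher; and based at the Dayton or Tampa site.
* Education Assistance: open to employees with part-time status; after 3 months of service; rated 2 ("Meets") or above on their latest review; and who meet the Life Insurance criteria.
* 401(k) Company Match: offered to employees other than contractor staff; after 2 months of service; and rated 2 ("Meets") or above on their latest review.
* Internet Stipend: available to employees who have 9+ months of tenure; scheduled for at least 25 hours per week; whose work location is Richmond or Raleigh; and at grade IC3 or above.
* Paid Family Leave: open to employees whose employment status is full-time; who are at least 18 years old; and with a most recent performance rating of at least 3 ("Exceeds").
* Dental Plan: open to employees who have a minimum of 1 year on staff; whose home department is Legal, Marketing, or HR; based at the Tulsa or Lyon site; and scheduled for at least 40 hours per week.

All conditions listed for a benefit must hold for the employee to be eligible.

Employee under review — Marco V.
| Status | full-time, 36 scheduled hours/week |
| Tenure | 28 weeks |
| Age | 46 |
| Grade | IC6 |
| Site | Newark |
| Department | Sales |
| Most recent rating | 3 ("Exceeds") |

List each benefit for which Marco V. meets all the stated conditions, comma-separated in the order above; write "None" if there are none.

Life Insurance — service 28 weeks ≥ 26 weeks ✓; dept Sales ✗ → not eligible.
Education Assistance — status full-time ✗ (requires part-time) → not eligible.
401(k) Company Match — status full-time ✓ (not excluded); service 28 weeks ≥ 2 months (≈60 days) ✓; rating 3 ≥ 2 ✓ → eligible.
Internet Stipend — service 28 weeks < 9 months (≈270 days) ✗ → not eligible.
Paid Family Leave — status full-time ✓; age 46 ≥ 18 ✓; rating 3 ≥ 3 ✓ → eligible.
Dental Plan — service 28 weeks < 1 year (≈365 days) ✗ → not eligible.

401(k) Company Match, Paid Family Leave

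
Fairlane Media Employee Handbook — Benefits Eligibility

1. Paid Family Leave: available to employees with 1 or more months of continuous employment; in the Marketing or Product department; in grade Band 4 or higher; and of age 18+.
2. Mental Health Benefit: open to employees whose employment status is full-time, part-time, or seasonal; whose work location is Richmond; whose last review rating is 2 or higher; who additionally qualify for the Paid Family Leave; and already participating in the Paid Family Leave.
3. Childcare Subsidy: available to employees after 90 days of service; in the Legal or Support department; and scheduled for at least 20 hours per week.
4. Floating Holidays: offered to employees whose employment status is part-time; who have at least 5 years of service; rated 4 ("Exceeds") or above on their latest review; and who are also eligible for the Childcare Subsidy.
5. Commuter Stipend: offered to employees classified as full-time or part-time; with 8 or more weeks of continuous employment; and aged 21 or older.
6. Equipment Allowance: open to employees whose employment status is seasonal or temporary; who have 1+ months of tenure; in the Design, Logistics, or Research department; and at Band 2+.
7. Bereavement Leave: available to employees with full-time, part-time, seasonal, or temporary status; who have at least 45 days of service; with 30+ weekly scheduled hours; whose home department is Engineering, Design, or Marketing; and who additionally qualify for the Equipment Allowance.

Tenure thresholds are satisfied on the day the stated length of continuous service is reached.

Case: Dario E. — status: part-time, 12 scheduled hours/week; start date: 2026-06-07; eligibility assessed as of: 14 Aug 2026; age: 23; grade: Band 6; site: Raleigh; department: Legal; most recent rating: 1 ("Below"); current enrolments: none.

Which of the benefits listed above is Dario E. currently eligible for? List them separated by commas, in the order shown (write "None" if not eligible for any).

Commuter Stipend

Service from 2026-06-07 to 14 Aug 2026: 68 days.
Paid Family Leave — service 68 days ≥ 1 month (≈30 days) ✓; dept Legal ✗ → not eligible.
Mental Health Benefit — status part-time ✓; site Raleigh ✗ (not Richmond) → not eligible.
Childcare Subsidy — service 68 days < 90 days ✗ → not eligible.
Floating Holidays — status part-time ✓; service 68 days < 5 years (≈1825 days) ✗ → not eligible.
Commuter Stipend — status part-time ✓; service 68 days ≥ 8 weeks (≈56 days) ✓; age 23 ≥ 21 ✓ → eligible.
Equipment Allowance — status part-time ✗ (requires seasonal or temporary) → not eligible.
Bereavement Leave — status part-time ✓; service 68 days ≥ 45 days ✓; 12 hrs/wk < 30 ✗ → not eligible.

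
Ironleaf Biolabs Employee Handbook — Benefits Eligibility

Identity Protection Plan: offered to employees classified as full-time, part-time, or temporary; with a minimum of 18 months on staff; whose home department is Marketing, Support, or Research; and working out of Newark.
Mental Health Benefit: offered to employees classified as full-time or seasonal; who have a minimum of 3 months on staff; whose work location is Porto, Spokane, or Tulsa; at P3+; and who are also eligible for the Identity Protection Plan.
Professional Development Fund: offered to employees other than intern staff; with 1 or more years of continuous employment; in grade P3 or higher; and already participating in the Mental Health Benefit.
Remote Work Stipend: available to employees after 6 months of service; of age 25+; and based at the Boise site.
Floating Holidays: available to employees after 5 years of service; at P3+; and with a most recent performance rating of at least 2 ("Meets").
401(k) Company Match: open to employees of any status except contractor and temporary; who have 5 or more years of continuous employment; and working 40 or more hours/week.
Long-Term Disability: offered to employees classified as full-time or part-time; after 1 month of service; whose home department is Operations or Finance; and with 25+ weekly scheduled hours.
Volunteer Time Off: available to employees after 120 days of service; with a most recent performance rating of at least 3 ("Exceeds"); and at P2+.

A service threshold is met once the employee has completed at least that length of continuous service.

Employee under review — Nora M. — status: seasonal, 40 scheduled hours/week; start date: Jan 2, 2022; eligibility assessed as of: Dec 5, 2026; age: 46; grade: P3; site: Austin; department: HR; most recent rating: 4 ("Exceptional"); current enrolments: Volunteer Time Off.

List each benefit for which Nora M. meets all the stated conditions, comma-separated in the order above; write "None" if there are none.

Service from Jan 2, 2022 to Dec 5, 2026: 1798 days.
Identity Protection Plan — status seasonal ✗ (requires full-time, part-time, or temporary) → not eligible.
Mental Health Benefit — status seasonal ✓; service 1798 days ≥ 3 months (≈90 days) ✓; site Austin ✗ (not Porto, Spokane, or Tulsa) → not eligible.
Professional Development Fund — status seasonal ✓ (not excluded); service 1798 days ≥ 1 year (≈365 days) ✓; grade P3 ≥ P3 ✓; not enrolled in Mental Health Benefit ✗ → not eligible.
Remote Work Stipend — service 1798 days ≥ 6 months (≈180 days) ✓; age 46 ≥ 25 ✓; site Austin ✗ (not Boise) → not eligible.
Floating Holidays — service 1798 days < 5 years (≈1825 days) ✗ → not eligible.
401(k) Company Match — status seasonal ✓ (not excluded); service 1798 days < 5 years (≈1825 days) ✗ → not eligible.
Long-Term Disability — status seasonal ✗ (requires full-time or part-time) → not eligible.
Volunteer Time Off — service 1798 days ≥ 120 days ✓; rating 4 ≥ 3 ✓; grade P3 ≥ P2 ✓ → eligible.

Volunteer Time Off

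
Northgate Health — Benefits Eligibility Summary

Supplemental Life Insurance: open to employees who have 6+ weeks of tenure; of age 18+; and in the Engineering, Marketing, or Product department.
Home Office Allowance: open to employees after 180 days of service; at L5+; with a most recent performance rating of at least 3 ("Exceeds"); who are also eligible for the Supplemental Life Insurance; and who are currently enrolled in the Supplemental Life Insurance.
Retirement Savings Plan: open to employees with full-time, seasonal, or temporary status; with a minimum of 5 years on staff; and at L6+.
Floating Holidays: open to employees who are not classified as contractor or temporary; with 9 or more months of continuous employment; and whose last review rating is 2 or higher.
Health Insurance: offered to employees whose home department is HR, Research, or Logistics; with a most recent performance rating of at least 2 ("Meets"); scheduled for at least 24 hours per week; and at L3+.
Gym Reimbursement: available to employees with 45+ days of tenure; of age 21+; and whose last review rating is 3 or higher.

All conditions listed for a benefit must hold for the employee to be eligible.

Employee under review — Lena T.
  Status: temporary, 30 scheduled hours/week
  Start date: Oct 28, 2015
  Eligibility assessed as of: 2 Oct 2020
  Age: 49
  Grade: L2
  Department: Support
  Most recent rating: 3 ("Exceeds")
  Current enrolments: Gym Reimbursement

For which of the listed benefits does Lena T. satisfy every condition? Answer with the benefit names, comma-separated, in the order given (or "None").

Gym Reimbursement

Service from Oct 28, 2015 to 2 Oct 2020: 1801 days.
Supplemental Life Insurance — service 1801 days ≥ 6 weeks (≈42 days) ✓; age 49 ≥ 18 ✓; dept Support ✗ → not eligible.
Home Office Allowance — service 1801 days ≥ 180 days ✓; grade L2 < L5 ✗ → not eligible.
Retirement Savings Plan — status temporary ✓; service 1801 days < 5 years (≈1825 days) ✗ → not eligible.
Floating Holidays — status temporary ✗ (excluded) → not eligible.
Health Insurance — dept Support ✗ → not eligible.
Gym Reimbursement — service 1801 days ≥ 45 days ✓; age 49 ≥ 21 ✓; rating 3 ≥ 3 ✓ → eligible.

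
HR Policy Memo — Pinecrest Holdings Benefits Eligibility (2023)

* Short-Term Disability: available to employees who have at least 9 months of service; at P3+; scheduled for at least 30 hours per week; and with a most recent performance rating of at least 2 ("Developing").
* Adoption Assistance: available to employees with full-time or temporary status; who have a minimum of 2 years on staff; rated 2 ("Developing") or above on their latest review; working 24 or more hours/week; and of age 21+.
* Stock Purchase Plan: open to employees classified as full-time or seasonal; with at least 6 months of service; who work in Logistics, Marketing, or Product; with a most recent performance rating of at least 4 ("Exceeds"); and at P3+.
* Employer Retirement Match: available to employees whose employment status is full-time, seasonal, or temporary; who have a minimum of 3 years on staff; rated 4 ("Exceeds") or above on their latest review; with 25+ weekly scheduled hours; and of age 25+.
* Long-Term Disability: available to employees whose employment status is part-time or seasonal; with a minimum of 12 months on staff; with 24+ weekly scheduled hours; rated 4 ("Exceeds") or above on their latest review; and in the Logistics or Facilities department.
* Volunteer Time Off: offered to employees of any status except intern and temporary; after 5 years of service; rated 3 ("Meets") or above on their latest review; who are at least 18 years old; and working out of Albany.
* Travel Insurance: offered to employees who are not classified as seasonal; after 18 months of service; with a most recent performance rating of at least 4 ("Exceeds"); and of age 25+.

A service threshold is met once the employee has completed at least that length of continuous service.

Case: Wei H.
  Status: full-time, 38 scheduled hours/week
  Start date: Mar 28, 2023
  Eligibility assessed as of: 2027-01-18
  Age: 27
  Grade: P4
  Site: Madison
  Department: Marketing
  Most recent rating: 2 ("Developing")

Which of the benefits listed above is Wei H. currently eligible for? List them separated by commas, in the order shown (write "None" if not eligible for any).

Service from Mar 28, 2023 to 2027-01-18: 1392 days.
Short-Term Disability — service 1392 days ≥ 9 months (≈270 days) ✓; grade P4 ≥ P3 ✓; 38 hrs/wk ≥ 30 ✓; rating 2 ≥ 2 ✓ → eligible.
Adoption Assistance — status full-time ✓; service 1392 days ≥ 2 years (≈730 days) ✓; rating 2 ≥ 2 ✓; 38 hrs/wk ≥ 24 ✓; age 27 ≥ 21 ✓ → eligible.
Stock Purchase Plan — status full-time ✓; service 1392 days ≥ 6 months (≈180 days) ✓; dept Marketing ✓; rating 2 < 4 ✗ → not eligible.
Employer Retirement Match — status full-time ✓; service 1392 days ≥ 3 years (≈1095 days) ✓; rating 2 < 4 ✗ → not eligible.
Long-Term Disability — status full-time ✗ (requires part-time or seasonal) → not eligible.
Volunteer Time Off — status full-time ✓ (not excluded); service 1392 days < 5 years (≈1825 days) ✗ → not eligible.
Travel Insurance — status full-time ✓ (not excluded); service 1392 days ≥ 18 months (≈540 days) ✓; rating 2 < 4 ✗ → not eligible.

Short-Term Disability, Adoption Assistance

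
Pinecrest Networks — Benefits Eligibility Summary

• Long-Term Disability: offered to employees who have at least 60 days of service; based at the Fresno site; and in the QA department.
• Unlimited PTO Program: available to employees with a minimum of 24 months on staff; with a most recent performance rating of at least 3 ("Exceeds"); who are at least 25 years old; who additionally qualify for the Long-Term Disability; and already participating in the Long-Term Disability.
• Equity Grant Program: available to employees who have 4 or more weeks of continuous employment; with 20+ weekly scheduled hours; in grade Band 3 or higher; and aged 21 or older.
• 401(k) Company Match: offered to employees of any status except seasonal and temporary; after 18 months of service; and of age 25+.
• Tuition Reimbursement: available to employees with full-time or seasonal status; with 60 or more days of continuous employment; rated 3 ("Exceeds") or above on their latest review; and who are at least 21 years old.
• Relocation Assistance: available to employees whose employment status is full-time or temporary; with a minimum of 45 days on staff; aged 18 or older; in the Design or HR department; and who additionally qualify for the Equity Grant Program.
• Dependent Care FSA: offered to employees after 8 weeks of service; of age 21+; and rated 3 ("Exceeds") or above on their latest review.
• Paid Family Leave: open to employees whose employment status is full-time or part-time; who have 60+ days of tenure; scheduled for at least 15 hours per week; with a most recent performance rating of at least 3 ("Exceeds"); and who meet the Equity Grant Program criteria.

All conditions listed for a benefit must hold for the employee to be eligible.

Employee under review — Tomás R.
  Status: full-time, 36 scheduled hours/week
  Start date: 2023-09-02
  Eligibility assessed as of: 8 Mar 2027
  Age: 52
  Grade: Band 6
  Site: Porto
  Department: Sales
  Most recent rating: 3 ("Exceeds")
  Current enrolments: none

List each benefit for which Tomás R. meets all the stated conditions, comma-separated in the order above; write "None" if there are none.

Service from 2023-09-02 to 8 Mar 2027: 1283 days.
Long-Term Disability — service 1283 days ≥ 60 days ✓; site Porto ✗ (not Fresno) → not eligible.
Unlimited PTO Program — service 1283 days ≥ 24 months (≈720 days) ✓; rating 3 ≥ 3 ✓; age 52 ≥ 25 ✓; not eligible for Long-Term Disability ✗ → not eligible.
Equity Grant Program — service 1283 days ≥ 4 weeks (≈28 days) ✓; 36 hrs/wk ≥ 20 ✓; grade Band 6 ≥ Band 3 ✓; age 52 ≥ 21 ✓ → eligible.
401(k) Company Match — status full-time ✓ (not excluded); service 1283 days ≥ 18 months (≈540 days) ✓; age 52 ≥ 25 ✓ → eligible.
Tuition Reimbursement — status full-time ✓; service 1283 days ≥ 60 days ✓; rating 3 ≥ 3 ✓; age 52 ≥ 21 ✓ → eligible.
Relocation Assistance — status full-time ✓; service 1283 days ≥ 45 days ✓; age 52 ≥ 18 ✓; dept Sales ✗ → not eligible.
Dependent Care FSA — service 1283 days ≥ 8 weeks (≈56 days) ✓; age 52 ≥ 21 ✓; rating 3 ≥ 3 ✓ → eligible.
Paid Family Leave — status full-time ✓; service 1283 days ≥ 60 days ✓; 36 hrs/wk ≥ 15 ✓; rating 3 ≥ 3 ✓; eligible for Equity Grant Program ✓ → eligible.

Equity Grant Program, 401(k) Company Match, Tuition Reimbursement, Dependent Care FSA, Paid Family Leave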